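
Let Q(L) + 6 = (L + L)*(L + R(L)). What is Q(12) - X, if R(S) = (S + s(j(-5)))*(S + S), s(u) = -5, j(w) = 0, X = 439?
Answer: 3875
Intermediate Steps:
R(S) = 2*S*(-5 + S) (R(S) = (S - 5)*(S + S) = (-5 + S)*(2*S) = 2*S*(-5 + S))
Q(L) = -6 + 2*L*(L + 2*L*(-5 + L)) (Q(L) = -6 + (L + L)*(L + 2*L*(-5 + L)) = -6 + (2*L)*(L + 2*L*(-5 + L)) = -6 + 2*L*(L + 2*L*(-5 + L)))
Q(12) - X = (-6 - 18*12² + 4*12³) - 1*439 = (-6 - 18*144 + 4*1728) - 439 = (-6 - 2592 + 6912) - 439 = 4314 - 439 = 3875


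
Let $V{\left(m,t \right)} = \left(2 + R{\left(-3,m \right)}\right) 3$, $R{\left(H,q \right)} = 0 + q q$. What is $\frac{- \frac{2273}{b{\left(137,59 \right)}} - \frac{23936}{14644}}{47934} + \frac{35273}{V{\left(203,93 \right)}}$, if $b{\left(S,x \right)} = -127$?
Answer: $\frac{87450674397551}{306153352594026} \approx 0.28564$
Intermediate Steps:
$R{\left(H,q \right)} = q^{2}$ ($R{\left(H,q \right)} = 0 + q^{2} = q^{2}$)
$V{\left(m,t \right)} = 6 + 3 m^{2}$ ($V{\left(m,t \right)} = \left(2 + m^{2}\right) 3 = 6 + 3 m^{2}$)
$\frac{- \frac{2273}{b{\left(137,59 \right)}} - \frac{23936}{14644}}{47934} + \frac{35273}{V{\left(203,93 \right)}} = \frac{- \frac{2273}{-127} - \frac{23936}{14644}}{47934} + \frac{35273}{6 + 3 \cdot 203^{2}} = \left(\left(-2273\right) \left(- \frac{1}{127}\right) - \frac{5984}{3661}\right) \frac{1}{47934} + \frac{35273}{6 + 3 \cdot 41209} = \left(\frac{2273}{127} - \frac{5984}{3661}\right) \frac{1}{47934} + \frac{35273}{6 + 123627} = \frac{7561485}{464947} \cdot \frac{1}{47934} + \frac{35273}{123633} = \frac{840165}{2476307722} + 35273 \cdot \frac{1}{123633} = \frac{840165}{2476307722} + \frac{35273}{123633} = \frac{87450674397551}{306153352594026}$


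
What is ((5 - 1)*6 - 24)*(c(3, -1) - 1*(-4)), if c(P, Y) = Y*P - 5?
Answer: 0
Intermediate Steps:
c(P, Y) = -5 + P*Y (c(P, Y) = P*Y - 5 = -5 + P*Y)
((5 - 1)*6 - 24)*(c(3, -1) - 1*(-4)) = ((5 - 1)*6 - 24)*((-5 + 3*(-1)) - 1*(-4)) = (4*6 - 24)*((-5 - 3) + 4) = (24 - 24)*(-8 + 4) = 0*(-4) = 0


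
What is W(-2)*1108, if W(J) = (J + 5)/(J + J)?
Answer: -831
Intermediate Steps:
W(J) = (5 + J)/(2*J) (W(J) = (5 + J)/((2*J)) = (5 + J)*(1/(2*J)) = (5 + J)/(2*J))
W(-2)*1108 = ((1/2)*(5 - 2)/(-2))*1108 = ((1/2)*(-1/2)*3)*1108 = -3/4*1108 = -831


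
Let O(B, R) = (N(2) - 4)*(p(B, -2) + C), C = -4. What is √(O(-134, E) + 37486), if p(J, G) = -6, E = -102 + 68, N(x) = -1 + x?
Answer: 2*√9379 ≈ 193.69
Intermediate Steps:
E = -34
O(B, R) = 30 (O(B, R) = ((-1 + 2) - 4)*(-6 - 4) = (1 - 4)*(-10) = -3*(-10) = 30)
√(O(-134, E) + 37486) = √(30 + 37486) = √37516 = 2*√9379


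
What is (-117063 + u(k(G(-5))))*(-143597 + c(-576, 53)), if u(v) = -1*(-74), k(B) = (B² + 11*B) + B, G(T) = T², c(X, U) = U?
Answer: 16793069016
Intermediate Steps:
k(B) = B² + 12*B
u(v) = 74
(-117063 + u(k(G(-5))))*(-143597 + c(-576, 53)) = (-117063 + 74)*(-143597 + 53) = -116989*(-143544) = 16793069016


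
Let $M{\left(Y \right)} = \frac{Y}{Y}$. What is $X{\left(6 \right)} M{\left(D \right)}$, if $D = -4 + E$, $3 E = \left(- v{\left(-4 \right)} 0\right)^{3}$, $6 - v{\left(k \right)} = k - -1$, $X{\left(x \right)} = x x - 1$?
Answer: $35$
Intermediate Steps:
$X{\left(x \right)} = -1 + x^{2}$ ($X{\left(x \right)} = x^{2} - 1 = -1 + x^{2}$)
$v{\left(k \right)} = 5 - k$ ($v{\left(k \right)} = 6 - \left(k - -1\right) = 6 - \left(k + 1\right) = 6 - \left(1 + k\right) = 5 - k$)
$E = 0$ ($E = \frac{\left(- (5 - -4) 0\right)^{3}}{3} = \frac{\left(- (5 + 4) 0\right)^{3}}{3} = \frac{\left(\left(-1\right) 9 \cdot 0\right)^{3}}{3} = \frac{\left(\left(-9\right) 0\right)^{3}}{3} = \frac{0^{3}}{3} = \frac{1}{3} \cdot 0 = 0$)
$D = -4$ ($D = -4 + 0 = -4$)
$M{\left(Y \right)} = 1$
$X{\left(6 \right)} M{\left(D \right)} = \left(-1 + 6^{2}\right) 1 = \left(-1 + 36\right) 1 = 35 \cdot 1 = 35$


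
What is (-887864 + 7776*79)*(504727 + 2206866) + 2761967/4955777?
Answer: -3676113018935737193/4955777 ≈ -7.4178e+11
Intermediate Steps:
(-887864 + 7776*79)*(504727 + 2206866) + 2761967/4955777 = (-887864 + 614304)*2711593 + 2761967*(1/4955777) = -273560*2711593 + 2761967/4955777 = -741783381080 + 2761967/4955777 = -3676113018935737193/4955777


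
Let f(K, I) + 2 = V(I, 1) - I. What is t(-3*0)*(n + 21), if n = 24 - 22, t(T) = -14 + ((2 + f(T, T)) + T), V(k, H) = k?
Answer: -322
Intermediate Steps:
f(K, I) = -2 (f(K, I) = -2 + (I - I) = -2 + 0 = -2)
t(T) = -14 + T (t(T) = -14 + ((2 - 2) + T) = -14 + (0 + T) = -14 + T)
n = 2
t(-3*0)*(n + 21) = (-14 - 3*0)*(2 + 21) = (-14 + 0)*23 = -14*23 = -322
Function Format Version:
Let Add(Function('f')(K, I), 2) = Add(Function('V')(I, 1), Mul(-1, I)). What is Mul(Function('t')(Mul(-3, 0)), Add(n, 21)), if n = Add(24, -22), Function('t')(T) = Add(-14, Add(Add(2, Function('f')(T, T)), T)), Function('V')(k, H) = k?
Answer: -322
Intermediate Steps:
Function('f')(K, I) = -2 (Function('f')(K, I) = Add(-2, Add(I, Mul(-1, I))) = Add(-2, 0) = -2)
Function('t')(T) = Add(-14, T) (Function('t')(T) = Add(-14, Add(Add(2, -2), T)) = Add(-14, Add(0, T)) = Add(-14, T))
n = 2
Mul(Function('t')(Mul(-3, 0)), Add(n, 21)) = Mul(Add(-14, Mul(-3, 0)), Add(2, 21)) = Mul(Add(-14, 0), 23) = Mul(-14, 23) = -322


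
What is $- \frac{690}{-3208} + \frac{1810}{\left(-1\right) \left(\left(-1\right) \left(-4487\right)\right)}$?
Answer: $- \frac{1355225}{7197148} \approx -0.1883$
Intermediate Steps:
$- \frac{690}{-3208} + \frac{1810}{\left(-1\right) \left(\left(-1\right) \left(-4487\right)\right)} = \left(-690\right) \left(- \frac{1}{3208}\right) + \frac{1810}{\left(-1\right) 4487} = \frac{345}{1604} + \frac{1810}{-4487} = \frac{345}{1604} + 1810 \left(- \frac{1}{4487}\right) = \frac{345}{1604} - \frac{1810}{4487} = - \frac{1355225}{7197148}$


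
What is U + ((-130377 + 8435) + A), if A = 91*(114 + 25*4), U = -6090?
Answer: -108558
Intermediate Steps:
A = 19474 (A = 91*(114 + 100) = 91*214 = 19474)
U + ((-130377 + 8435) + A) = -6090 + ((-130377 + 8435) + 19474) = -6090 + (-121942 + 19474) = -6090 - 102468 = -108558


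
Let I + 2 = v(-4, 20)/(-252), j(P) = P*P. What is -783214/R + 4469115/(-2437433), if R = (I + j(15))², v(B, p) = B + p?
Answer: -8458533292366353/480812969381825 ≈ -17.592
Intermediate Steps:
j(P) = P²
I = -130/63 (I = -2 + (-4 + 20)/(-252) = -2 + 16*(-1/252) = -2 - 4/63 = -130/63 ≈ -2.0635)
R = 197262025/3969 (R = (-130/63 + 15²)² = (-130/63 + 225)² = (14045/63)² = 197262025/3969 ≈ 49701.)
-783214/R + 4469115/(-2437433) = -783214/197262025/3969 + 4469115/(-2437433) = -783214*3969/197262025 + 4469115*(-1/2437433) = -3108576366/197262025 - 4469115/2437433 = -8458533292366353/480812969381825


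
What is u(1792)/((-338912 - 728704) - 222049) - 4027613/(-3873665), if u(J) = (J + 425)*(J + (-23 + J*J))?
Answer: -5517612200930084/999146034445 ≈ -5522.3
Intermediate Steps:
u(J) = (425 + J)*(-23 + J + J²) (u(J) = (425 + J)*(J + (-23 + J²)) = (425 + J)*(-23 + J + J²))
u(1792)/((-338912 - 728704) - 222049) - 4027613/(-3873665) = (-9775 + 1792³ + 402*1792 + 426*1792²)/((-338912 - 728704) - 222049) - 4027613/(-3873665) = (-9775 + 5754585088 + 720384 + 426*3211264)/(-1067616 - 222049) - 4027613*(-1/3873665) = (-9775 + 5754585088 + 720384 + 1367998464)/(-1289665) + 4027613/3873665 = 7123294161*(-1/1289665) + 4027613/3873665 = -7123294161/1289665 + 4027613/3873665 = -5517612200930084/999146034445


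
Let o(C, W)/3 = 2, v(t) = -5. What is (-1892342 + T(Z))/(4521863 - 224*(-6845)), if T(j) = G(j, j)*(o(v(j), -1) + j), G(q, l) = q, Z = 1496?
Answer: 354650/6055143 ≈ 0.058570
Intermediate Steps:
o(C, W) = 6 (o(C, W) = 3*2 = 6)
T(j) = j*(6 + j)
(-1892342 + T(Z))/(4521863 - 224*(-6845)) = (-1892342 + 1496*(6 + 1496))/(4521863 - 224*(-6845)) = (-1892342 + 1496*1502)/(4521863 + 1533280) = (-1892342 + 2246992)/6055143 = 354650*(1/6055143) = 354650/6055143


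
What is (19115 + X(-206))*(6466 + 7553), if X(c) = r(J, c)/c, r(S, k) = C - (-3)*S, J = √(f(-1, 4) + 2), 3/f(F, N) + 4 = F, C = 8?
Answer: 27601181979/103 - 42057*√35/1030 ≈ 2.6797e+8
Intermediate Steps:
f(F, N) = 3/(-4 + F)
J = √35/5 (J = √(3/(-4 - 1) + 2) = √(3/(-5) + 2) = √(3*(-⅕) + 2) = √(-⅗ + 2) = √(7/5) = √35/5 ≈ 1.1832)
r(S, k) = 8 + 3*S (r(S, k) = 8 - (-3)*S = 8 + 3*S)
X(c) = (8 + 3*√35/5)/c (X(c) = (8 + 3*(√35/5))/c = (8 + 3*√35/5)/c)
(19115 + X(-206))*(6466 + 7553) = (19115 + (⅕)*(40 + 3*√35)/(-206))*(6466 + 7553) = (19115 + (⅕)*(-1/206)*(40 + 3*√35))*14019 = (19115 + (-4/103 - 3*√35/1030))*14019 = (1968841/103 - 3*√35/1030)*14019 = 27601181979/103 - 42057*√35/1030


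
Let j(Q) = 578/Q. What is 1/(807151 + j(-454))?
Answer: 227/183222988 ≈ 1.2389e-6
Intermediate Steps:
1/(807151 + j(-454)) = 1/(807151 + 578/(-454)) = 1/(807151 + 578*(-1/454)) = 1/(807151 - 289/227) = 1/(183222988/227) = 227/183222988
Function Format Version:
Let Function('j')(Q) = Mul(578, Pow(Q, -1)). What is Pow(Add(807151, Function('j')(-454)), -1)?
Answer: Rational(227, 183222988) ≈ 1.2389e-6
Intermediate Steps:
Pow(Add(807151, Function('j')(-454)), -1) = Pow(Add(807151, Mul(578, Pow(-454, -1))), -1) = Pow(Add(807151, Mul(578, Rational(-1, 454))), -1) = Pow(Add(807151, Rational(-289, 227)), -1) = Pow(Rational(183222988, 227), -1) = Rational(227, 183222988)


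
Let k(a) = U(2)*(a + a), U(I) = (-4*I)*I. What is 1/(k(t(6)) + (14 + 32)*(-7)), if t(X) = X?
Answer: -1/514 ≈ -0.0019455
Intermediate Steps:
U(I) = -4*I²
k(a) = -32*a (k(a) = (-4*2²)*(a + a) = (-4*4)*(2*a) = -32*a)
1/(k(t(6)) + (14 + 32)*(-7)) = 1/(-32*6 + (14 + 32)*(-7)) = 1/(-192 + 46*(-7)) = 1/(-192 - 322) = 1/(-514) = -1/514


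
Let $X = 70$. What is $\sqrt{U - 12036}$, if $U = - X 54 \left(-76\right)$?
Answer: $2 \sqrt{68811} \approx 524.64$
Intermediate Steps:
$U = 287280$ ($U = - 70 \cdot 54 \left(-76\right) = - 3780 \left(-76\right) = \left(-1\right) \left(-287280\right) = 287280$)
$\sqrt{U - 12036} = \sqrt{287280 - 12036} = \sqrt{275244} = 2 \sqrt{68811}$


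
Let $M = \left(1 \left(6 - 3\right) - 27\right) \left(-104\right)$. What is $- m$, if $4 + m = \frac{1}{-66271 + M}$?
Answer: $\frac{255101}{63775} \approx 4.0$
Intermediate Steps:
$M = 2496$ ($M = \left(1 \cdot 3 - 27\right) \left(-104\right) = \left(3 - 27\right) \left(-104\right) = \left(-24\right) \left(-104\right) = 2496$)
$m = - \frac{255101}{63775}$ ($m = -4 + \frac{1}{-66271 + 2496} = -4 + \frac{1}{-63775} = -4 - \frac{1}{63775} = - \frac{255101}{63775} \approx -4.0$)
$- m = \left(-1\right) \left(- \frac{255101}{63775}\right) = \frac{255101}{63775}$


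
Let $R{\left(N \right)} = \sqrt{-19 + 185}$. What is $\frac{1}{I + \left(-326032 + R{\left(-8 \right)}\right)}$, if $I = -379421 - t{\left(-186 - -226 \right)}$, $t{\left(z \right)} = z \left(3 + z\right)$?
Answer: $- \frac{707173}{500093651763} - \frac{\sqrt{166}}{500093651763} \approx -1.4141 \cdot 10^{-6}$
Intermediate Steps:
$R{\left(N \right)} = \sqrt{166}$
$I = -381141$ ($I = -379421 - \left(-186 - -226\right) \left(3 - -40\right) = -379421 - \left(-186 + 226\right) \left(3 + \left(-186 + 226\right)\right) = -379421 - 40 \left(3 + 40\right) = -379421 - 40 \cdot 43 = -379421 - 1720 = -381141$)
$\frac{1}{I + \left(-326032 + R{\left(-8 \right)}\right)} = \frac{1}{-381141 - \left(326032 - \sqrt{166}\right)} = \frac{1}{-707173 + \sqrt{166}}$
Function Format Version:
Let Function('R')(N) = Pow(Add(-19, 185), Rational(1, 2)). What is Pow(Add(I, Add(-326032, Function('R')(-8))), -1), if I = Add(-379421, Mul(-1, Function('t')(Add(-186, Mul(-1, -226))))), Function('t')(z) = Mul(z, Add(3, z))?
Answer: Add(Rational(-707173, 500093651763), Mul(Rational(-1, 500093651763), Pow(166, Rational(1, 2)))) ≈ -1.4141e-6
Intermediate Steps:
Function('R')(N) = Pow(166, Rational(1, 2))
I = -381141 (I = Add(-379421, Mul(-1, Mul(Add(-186, Mul(-1, -226)), Add(3, Add(-186, Mul(-1, -226)))))) = Add(-379421, Mul(-1, Mul(Add(-186, 226), Add(3, Add(-186, 226))))) = Add(-379421, Mul(-1, Mul(40, Add(3, 40)))) = Add(-379421, Mul(-1, Mul(40, 43))) = Add(-379421, Mul(-1, 1720)) = Add(-379421, -1720) = -381141)
Pow(Add(I, Add(-326032, Function('R')(-8))), -1) = Pow(Add(-381141, Add(-326032, Pow(166, Rational(1, 2)))), -1) = Pow(Add(-707173, Pow(166, Rational(1, 2))), -1)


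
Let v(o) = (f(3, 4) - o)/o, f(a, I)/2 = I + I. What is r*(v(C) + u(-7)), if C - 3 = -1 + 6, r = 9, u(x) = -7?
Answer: -54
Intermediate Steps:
C = 8 (C = 3 + (-1 + 6) = 3 + 5 = 8)
f(a, I) = 4*I (f(a, I) = 2*(I + I) = 2*(2*I) = 4*I)
v(o) = (16 - o)/o (v(o) = (4*4 - o)/o = (16 - o)/o)
r*(v(C) + u(-7)) = 9*((16 - 1*8)/8 - 7) = 9*((16 - 8)/8 - 7) = 9*((1/8)*8 - 7) = 9*(1 - 7) = 9*(-6) = -54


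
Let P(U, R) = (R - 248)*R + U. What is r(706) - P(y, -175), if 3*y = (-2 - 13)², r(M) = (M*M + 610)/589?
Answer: -43145854/589 ≈ -73253.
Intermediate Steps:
r(M) = 610/589 + M²/589 (r(M) = (M² + 610)*(1/589) = (610 + M²)*(1/589) = 610/589 + M²/589)
y = 75 (y = (-2 - 13)²/3 = (⅓)*(-15)² = (⅓)*225 = 75)
P(U, R) = U + R*(-248 + R) (P(U, R) = (-248 + R)*R + U = R*(-248 + R) + U = U + R*(-248 + R))
r(706) - P(y, -175) = (610/589 + (1/589)*706²) - (75 + (-175)² - 248*(-175)) = (610/589 + (1/589)*498436) - (75 + 30625 + 43400) = (610/589 + 498436/589) - 1*74100 = 499046/589 - 74100 = -43145854/589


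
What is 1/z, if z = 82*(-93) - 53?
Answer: -1/7679 ≈ -0.00013023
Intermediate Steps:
z = -7679 (z = -7626 - 53 = -7679)
1/z = 1/(-7679) = -1/7679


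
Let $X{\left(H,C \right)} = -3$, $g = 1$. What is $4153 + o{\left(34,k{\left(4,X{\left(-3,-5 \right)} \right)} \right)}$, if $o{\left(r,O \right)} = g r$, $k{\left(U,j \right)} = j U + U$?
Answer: $4187$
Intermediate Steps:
$k{\left(U,j \right)} = U + U j$ ($k{\left(U,j \right)} = U j + U = U + U j$)
$o{\left(r,O \right)} = r$ ($o{\left(r,O \right)} = 1 r = r$)
$4153 + o{\left(34,k{\left(4,X{\left(-3,-5 \right)} \right)} \right)} = 4153 + 34 = 4187$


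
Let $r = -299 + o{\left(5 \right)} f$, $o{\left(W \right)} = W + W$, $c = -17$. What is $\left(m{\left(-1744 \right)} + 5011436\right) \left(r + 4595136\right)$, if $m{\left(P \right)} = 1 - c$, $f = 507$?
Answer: $23052222334778$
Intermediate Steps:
$o{\left(W \right)} = 2 W$
$r = 4771$ ($r = -299 + 2 \cdot 5 \cdot 507 = -299 + 10 \cdot 507 = -299 + 5070 = 4771$)
$m{\left(P \right)} = 18$ ($m{\left(P \right)} = 1 - -17 = 1 + 17 = 18$)
$\left(m{\left(-1744 \right)} + 5011436\right) \left(r + 4595136\right) = \left(18 + 5011436\right) \left(4771 + 4595136\right) = 5011454 \cdot 4599907 = 23052222334778$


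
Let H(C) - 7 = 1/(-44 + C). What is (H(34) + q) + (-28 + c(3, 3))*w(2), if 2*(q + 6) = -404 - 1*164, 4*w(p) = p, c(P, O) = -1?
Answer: -1488/5 ≈ -297.60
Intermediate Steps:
w(p) = p/4
H(C) = 7 + 1/(-44 + C)
q = -290 (q = -6 + (-404 - 1*164)/2 = -6 + (-404 - 164)/2 = -6 + (½)*(-568) = -6 - 284 = -290)
(H(34) + q) + (-28 + c(3, 3))*w(2) = ((-307 + 7*34)/(-44 + 34) - 290) + (-28 - 1)*((¼)*2) = ((-307 + 238)/(-10) - 290) - 29*½ = (-⅒*(-69) - 290) - 29/2 = (69/10 - 290) - 29/2 = -2831/10 - 29/2 = -1488/5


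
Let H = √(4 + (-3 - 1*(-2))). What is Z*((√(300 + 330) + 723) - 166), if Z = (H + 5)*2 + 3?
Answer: (13 + 2*√3)*(557 + 3*√70) ≈ 9583.8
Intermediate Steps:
H = √3 (H = √(4 + (-3 + 2)) = √(4 - 1) = √3 ≈ 1.7320)
Z = 13 + 2*√3 (Z = (√3 + 5)*2 + 3 = (5 + √3)*2 + 3 = (10 + 2*√3) + 3 = 13 + 2*√3 ≈ 16.464)
Z*((√(300 + 330) + 723) - 166) = (13 + 2*√3)*((√(300 + 330) + 723) - 166) = (13 + 2*√3)*((√630 + 723) - 166) = (13 + 2*√3)*((3*√70 + 723) - 166) = (13 + 2*√3)*((723 + 3*√70) - 166) = (13 + 2*√3)*(557 + 3*√70)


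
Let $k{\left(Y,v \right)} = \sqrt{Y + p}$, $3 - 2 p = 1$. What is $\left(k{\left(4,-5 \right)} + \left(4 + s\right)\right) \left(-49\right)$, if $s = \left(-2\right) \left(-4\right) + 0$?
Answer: $-588 - 49 \sqrt{5} \approx -697.57$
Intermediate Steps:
$p = 1$ ($p = \frac{3}{2} - \frac{1}{2} = 1$)
$s = 8$ ($s = 8 + 0 = 8$)
$k{\left(Y,v \right)} = \sqrt{1 + Y}$ ($k{\left(Y,v \right)} = \sqrt{Y + 1} = \sqrt{1 + Y}$)
$\left(k{\left(4,-5 \right)} + \left(4 + s\right)\right) \left(-49\right) = \left(\sqrt{1 + 4} + \left(4 + 8\right)\right) \left(-49\right) = \left(\sqrt{5} + 12\right) \left(-49\right) = \left(12 + \sqrt{5}\right) \left(-49\right) = -588 - 49 \sqrt{5}$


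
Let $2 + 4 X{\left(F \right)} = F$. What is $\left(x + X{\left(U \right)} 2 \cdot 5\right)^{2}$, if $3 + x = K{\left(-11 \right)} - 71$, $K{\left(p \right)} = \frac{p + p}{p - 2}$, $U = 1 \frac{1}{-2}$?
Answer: $\frac{16687225}{2704} \approx 6171.3$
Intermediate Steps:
$U = - \frac{1}{2}$ ($U = 1 \left(- \frac{1}{2}\right) = - \frac{1}{2} \approx -0.5$)
$X{\left(F \right)} = - \frac{1}{2} + \frac{F}{4}$
$K{\left(p \right)} = \frac{2 p}{-2 + p}$
$x = - \frac{940}{13}$ ($x = -3 - \left(71 + \frac{22}{-2 - 11}\right) = -3 - \left(71 + \frac{22}{-13}\right) = -3 - \left(71 + 22 \left(- \frac{1}{13}\right)\right) = -3 + \left(\frac{22}{13} - 71\right) = -3 - \frac{901}{13} = - \frac{940}{13} \approx -72.308$)
$\left(x + X{\left(U \right)} 2 \cdot 5\right)^{2} = \left(- \frac{940}{13} + \left(- \frac{1}{2} + \frac{1}{4} \left(- \frac{1}{2}\right)\right) 2 \cdot 5\right)^{2} = \left(- \frac{940}{13} + \left(- \frac{1}{2} - \frac{1}{8}\right) 2 \cdot 5\right)^{2} = \left(- \frac{940}{13} + \left(- \frac{5}{8}\right) 2 \cdot 5\right)^{2} = \left(- \frac{940}{13} - \frac{25}{4}\right)^{2} = \left(- \frac{4085}{52}\right)^{2} = \frac{16687225}{2704}$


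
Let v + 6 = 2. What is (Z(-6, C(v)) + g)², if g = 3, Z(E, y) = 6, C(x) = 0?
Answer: 81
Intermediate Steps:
v = -4 (v = -6 + 2 = -4)
(Z(-6, C(v)) + g)² = (6 + 3)² = 9² = 81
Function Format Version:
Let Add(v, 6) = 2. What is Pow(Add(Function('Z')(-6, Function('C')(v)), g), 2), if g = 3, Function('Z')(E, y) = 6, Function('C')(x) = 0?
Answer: 81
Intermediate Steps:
v = -4 (v = Add(-6, 2) = -4)
Pow(Add(Function('Z')(-6, Function('C')(v)), g), 2) = Pow(Add(6, 3), 2) = Pow(9, 2) = 81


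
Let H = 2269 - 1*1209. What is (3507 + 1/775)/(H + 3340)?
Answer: 1358963/1705000 ≈ 0.79705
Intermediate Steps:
H = 1060 (H = 2269 - 1209 = 1060)
(3507 + 1/775)/(H + 3340) = (3507 + 1/775)/(1060 + 3340) = (3507 + 1/775)/4400 = (2717926/775)*(1/4400) = 1358963/1705000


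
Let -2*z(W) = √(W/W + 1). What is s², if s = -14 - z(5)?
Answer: (28 - √2)²/4 ≈ 176.70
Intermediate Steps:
z(W) = -√2/2 (z(W) = -√(W/W + 1)/2 = -√(1 + 1)/2 = -√2/2)
s = -14 + √2/2 (s = -14 - (-1)*√2/2 = -14 + √2/2 ≈ -13.293)
s² = (-14 + √2/2)²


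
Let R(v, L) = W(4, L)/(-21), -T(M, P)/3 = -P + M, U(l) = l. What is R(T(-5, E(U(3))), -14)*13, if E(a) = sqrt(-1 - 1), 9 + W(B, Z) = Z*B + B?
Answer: 793/21 ≈ 37.762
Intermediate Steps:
W(B, Z) = -9 + B + B*Z (W(B, Z) = -9 + (Z*B + B) = -9 + (B*Z + B) = -9 + (B + B*Z) = -9 + B + B*Z)
E(a) = I*sqrt(2) (E(a) = sqrt(-2) = I*sqrt(2))
T(M, P) = -3*M + 3*P (T(M, P) = -3*(-P + M) = -3*(M - P) = -3*M + 3*P)
R(v, L) = 5/21 - 4*L/21 (R(v, L) = (-9 + 4 + 4*L)/(-21) = (-5 + 4*L)*(-1/21) = 5/21 - 4*L/21)
R(T(-5, E(U(3))), -14)*13 = (5/21 - 4/21*(-14))*13 = (5/21 + 8/3)*13 = (61/21)*13 = 793/21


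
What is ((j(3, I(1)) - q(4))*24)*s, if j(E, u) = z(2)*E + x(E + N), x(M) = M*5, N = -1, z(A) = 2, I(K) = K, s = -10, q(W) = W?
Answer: -2880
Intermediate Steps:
x(M) = 5*M
j(E, u) = -5 + 7*E (j(E, u) = 2*E + 5*(E - 1) = 2*E + 5*(-1 + E) = 2*E + (-5 + 5*E) = -5 + 7*E)
((j(3, I(1)) - q(4))*24)*s = (((-5 + 7*3) - 1*4)*24)*(-10) = (((-5 + 21) - 4)*24)*(-10) = ((16 - 4)*24)*(-10) = (12*24)*(-10) = 288*(-10) = -2880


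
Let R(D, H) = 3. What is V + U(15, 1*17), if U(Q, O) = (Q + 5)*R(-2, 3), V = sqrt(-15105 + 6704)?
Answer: 60 + I*sqrt(8401) ≈ 60.0 + 91.657*I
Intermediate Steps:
V = I*sqrt(8401) (V = sqrt(-8401) = I*sqrt(8401) ≈ 91.657*I)
U(Q, O) = 15 + 3*Q (U(Q, O) = (Q + 5)*3 = (5 + Q)*3 = 15 + 3*Q)
V + U(15, 1*17) = I*sqrt(8401) + (15 + 3*15) = I*sqrt(8401) + (15 + 45) = I*sqrt(8401) + 60 = 60 + I*sqrt(8401)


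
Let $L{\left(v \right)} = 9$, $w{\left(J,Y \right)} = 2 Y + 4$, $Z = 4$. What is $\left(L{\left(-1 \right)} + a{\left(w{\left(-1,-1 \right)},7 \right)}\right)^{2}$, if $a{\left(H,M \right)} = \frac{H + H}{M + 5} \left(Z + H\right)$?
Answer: $121$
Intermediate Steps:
$w{\left(J,Y \right)} = 4 + 2 Y$
$a{\left(H,M \right)} = \frac{2 H \left(4 + H\right)}{5 + M}$ ($a{\left(H,M \right)} = \frac{H + H}{M + 5} \left(4 + H\right) = \frac{2 H}{5 + M} \left(4 + H\right) = \frac{2 H \left(4 + H\right)}{5 + M}$)
$\left(L{\left(-1 \right)} + a{\left(w{\left(-1,-1 \right)},7 \right)}\right)^{2} = \left(9 + \frac{2 \left(4 + 2 \left(-1\right)\right) \left(4 + \left(4 + 2 \left(-1\right)\right)\right)}{5 + 7}\right)^{2} = \left(9 + \frac{2 \left(4 - 2\right) \left(4 + \left(4 - 2\right)\right)}{12}\right)^{2} = \left(9 + 2 \cdot 2 \cdot \frac{1}{12} \left(4 + 2\right)\right)^{2} = \left(9 + 2 \cdot 2 \cdot \frac{1}{12} \cdot 6\right)^{2} = \left(9 + 2\right)^{2} = 11^{2} = 121$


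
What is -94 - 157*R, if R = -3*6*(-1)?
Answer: -2920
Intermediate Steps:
R = 18 (R = -3*6*(-1) = -18*(-1) = 18)
-94 - 157*R = -94 - 157*18 = -94 - 2826 = -2920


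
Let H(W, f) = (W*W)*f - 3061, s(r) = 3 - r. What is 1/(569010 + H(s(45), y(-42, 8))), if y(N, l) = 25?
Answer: 1/610049 ≈ 1.6392e-6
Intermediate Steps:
H(W, f) = -3061 + f*W² (H(W, f) = W²*f - 3061 = f*W² - 3061 = -3061 + f*W²)
1/(569010 + H(s(45), y(-42, 8))) = 1/(569010 + (-3061 + 25*(3 - 1*45)²)) = 1/(569010 + (-3061 + 25*(3 - 45)²)) = 1/(569010 + (-3061 + 25*(-42)²)) = 1/(569010 + (-3061 + 25*1764)) = 1/(569010 + (-3061 + 44100)) = 1/(569010 + 41039) = 1/610049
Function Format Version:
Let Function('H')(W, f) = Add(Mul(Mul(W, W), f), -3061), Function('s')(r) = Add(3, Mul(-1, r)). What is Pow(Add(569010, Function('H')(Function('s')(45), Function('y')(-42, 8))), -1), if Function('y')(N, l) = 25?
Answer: Rational(1, 610049) ≈ 1.6392e-6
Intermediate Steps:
Function('H')(W, f) = Add(-3061, Mul(f, Pow(W, 2))) (Function('H')(W, f) = Add(Mul(Pow(W, 2), f), -3061) = Add(Mul(f, Pow(W, 2)), -3061) = Add(-3061, Mul(f, Pow(W, 2))))
Pow(Add(569010, Function('H')(Function('s')(45), Function('y')(-42, 8))), -1) = Pow(Add(569010, Add(-3061, Mul(25, Pow(Add(3, Mul(-1, 45)), 2)))), -1) = Pow(Add(569010, Add(-3061, Mul(25, Pow(Add(3, -45), 2)))), -1) = Pow(Add(569010, Add(-3061, Mul(25, Pow(-42, 2)))), -1) = Pow(Add(569010, Add(-3061, Mul(25, 1764))), -1) = Pow(Add(569010, Add(-3061, 44100)), -1) = Pow(Add(569010, 41039), -1) = Pow(610049, -1) = Rational(1, 610049)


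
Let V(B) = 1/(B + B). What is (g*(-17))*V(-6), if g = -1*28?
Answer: -119/3 ≈ -39.667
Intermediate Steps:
V(B) = 1/(2*B)
g = -28
(g*(-17))*V(-6) = (-28*(-17))*((1/2)/(-6)) = 476*((1/2)*(-1/6)) = 476*(-1/12) = -119/3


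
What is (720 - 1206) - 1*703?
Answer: -1189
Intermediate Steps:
(720 - 1206) - 1*703 = -486 - 703 = -1189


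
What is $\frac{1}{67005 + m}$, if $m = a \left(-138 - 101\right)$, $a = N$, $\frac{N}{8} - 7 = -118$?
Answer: $\frac{1}{279237} \approx 3.5812 \cdot 10^{-6}$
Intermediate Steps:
$N = -888$ ($N = 56 + 8 \left(-118\right) = 56 - 944 = -888$)
$a = -888$
$m = 212232$ ($m = - 888 \left(-138 - 101\right) = \left(-888\right) \left(-239\right) = 212232$)
$\frac{1}{67005 + m} = \frac{1}{67005 + 212232} = \frac{1}{279237}$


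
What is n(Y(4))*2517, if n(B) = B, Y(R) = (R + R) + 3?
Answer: 27687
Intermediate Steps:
Y(R) = 3 + 2*R (Y(R) = 2*R + 3 = 3 + 2*R)
n(Y(4))*2517 = (3 + 2*4)*2517 = (3 + 8)*2517 = 11*2517 = 27687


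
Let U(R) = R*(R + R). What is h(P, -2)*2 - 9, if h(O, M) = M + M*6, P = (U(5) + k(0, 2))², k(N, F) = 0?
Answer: -37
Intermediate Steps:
U(R) = 2*R² (U(R) = R*(2*R) = 2*R²)
P = 2500 (P = (2*5² + 0)² = (2*25 + 0)² = (50 + 0)² = 50² = 2500)
h(O, M) = 7*M (h(O, M) = M + 6*M = 7*M)
h(P, -2)*2 - 9 = (7*(-2))*2 - 9 = -14*2 - 9 = -28 - 9 = -37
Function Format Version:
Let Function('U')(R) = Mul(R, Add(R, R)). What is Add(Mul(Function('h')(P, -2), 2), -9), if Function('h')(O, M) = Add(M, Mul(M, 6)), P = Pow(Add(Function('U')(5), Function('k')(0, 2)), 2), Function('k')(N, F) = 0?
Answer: -37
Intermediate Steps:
Function('U')(R) = Mul(2, Pow(R, 2)) (Function('U')(R) = Mul(R, Mul(2, R)) = Mul(2, Pow(R, 2)))
P = 2500 (P = Pow(Add(Mul(2, Pow(5, 2)), 0), 2) = Pow(Add(Mul(2, 25), 0), 2) = Pow(Add(50, 0), 2) = Pow(50, 2) = 2500)
Function('h')(O, M) = Mul(7, M) (Function('h')(O, M) = Add(M, Mul(6, M)) = Mul(7, M))
Add(Mul(Function('h')(P, -2), 2), -9) = Add(Mul(Mul(7, -2), 2), -9) = Add(Mul(-14, 2), -9) = Add(-28, -9) = -37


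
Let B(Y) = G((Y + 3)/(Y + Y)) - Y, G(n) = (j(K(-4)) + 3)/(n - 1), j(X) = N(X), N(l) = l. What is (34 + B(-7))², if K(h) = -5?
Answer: 47961/25 ≈ 1918.4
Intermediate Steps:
j(X) = X
G(n) = -2/(-1 + n) (G(n) = (-5 + 3)/(n - 1) = -2/(-1 + n))
B(Y) = -Y - 2/(-1 + (3 + Y)/(2*Y)) (B(Y) = -2/(-1 + (Y + 3)/(Y + Y)) - Y = -2/(-1 + (3 + Y)/((2*Y))) - Y = -2/(-1 + (3 + Y)*(1/(2*Y))) - Y = -2/(-1 + (3 + Y)/(2*Y)) - Y = -Y - 2/(-1 + (3 + Y)/(2*Y)))
(34 + B(-7))² = (34 - 7*(7 - 1*(-7))/(-3 - 7))² = (34 - 7*(7 + 7)/(-10))² = (34 - 7*(-⅒)*14)² = (34 + 49/5)² = (219/5)² = 47961/25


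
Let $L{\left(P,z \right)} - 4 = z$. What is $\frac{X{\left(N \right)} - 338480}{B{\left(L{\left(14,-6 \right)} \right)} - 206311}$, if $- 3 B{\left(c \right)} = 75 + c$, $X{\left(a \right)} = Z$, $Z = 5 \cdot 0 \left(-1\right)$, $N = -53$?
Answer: $\frac{507720}{309503} \approx 1.6404$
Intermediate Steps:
$L{\left(P,z \right)} = 4 + z$
$Z = 0$ ($Z = 5 \cdot 0 = 0$)
$X{\left(a \right)} = 0$
$B{\left(c \right)} = -25 - \frac{c}{3}$ ($B{\left(c \right)} = - \frac{75 + c}{3} = -25 - \frac{c}{3}$)
$\frac{X{\left(N \right)} - 338480}{B{\left(L{\left(14,-6 \right)} \right)} - 206311} = \frac{0 - 338480}{\left(-25 - \frac{4 - 6}{3}\right) - 206311} = - \frac{338480}{\left(-25 - - \frac{2}{3}\right) - 206311} = - \frac{338480}{\left(-25 + \frac{2}{3}\right) - 206311} = - \frac{338480}{- \frac{73}{3} - 206311} = - \frac{338480}{- \frac{619006}{3}} = \left(-338480\right) \left(- \frac{3}{619006}\right) = \frac{507720}{309503}$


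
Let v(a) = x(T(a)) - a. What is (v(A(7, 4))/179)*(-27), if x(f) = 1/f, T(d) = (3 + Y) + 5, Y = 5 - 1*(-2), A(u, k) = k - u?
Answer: -414/895 ≈ -0.46257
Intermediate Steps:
Y = 7 (Y = 5 + 2 = 7)
T(d) = 15 (T(d) = (3 + 7) + 5 = 10 + 5 = 15)
v(a) = 1/15 - a
(v(A(7, 4))/179)*(-27) = ((1/15 - (4 - 1*7))/179)*(-27) = ((1/15 - (4 - 7))*(1/179))*(-27) = ((1/15 - 1*(-3))*(1/179))*(-27) = ((1/15 + 3)*(1/179))*(-27) = ((46/15)*(1/179))*(-27) = (46/2685)*(-27) = -414/895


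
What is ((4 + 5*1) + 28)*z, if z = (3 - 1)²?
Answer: 148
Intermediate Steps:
z = 4 (z = 2² = 4)
((4 + 5*1) + 28)*z = ((4 + 5*1) + 28)*4 = ((4 + 5) + 28)*4 = (9 + 28)*4 = 37*4 = 148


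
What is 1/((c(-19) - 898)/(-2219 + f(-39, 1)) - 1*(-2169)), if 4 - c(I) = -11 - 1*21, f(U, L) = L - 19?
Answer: 2237/4852915 ≈ 0.00046096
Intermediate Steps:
f(U, L) = -19 + L
c(I) = 36 (c(I) = 4 - (-11 - 1*21) = 4 - (-11 - 21) = 4 - 1*(-32) = 4 + 32 = 36)
1/((c(-19) - 898)/(-2219 + f(-39, 1)) - 1*(-2169)) = 1/((36 - 898)/(-2219 + (-19 + 1)) - 1*(-2169)) = 1/(-862/(-2219 - 18) + 2169) = 1/(-862/(-2237) + 2169) = 1/(-862*(-1/2237) + 2169) = 1/(862/2237 + 2169) = 1/(4852915/2237) = 2237/4852915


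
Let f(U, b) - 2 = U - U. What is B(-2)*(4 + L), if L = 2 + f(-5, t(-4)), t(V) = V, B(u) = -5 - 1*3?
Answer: -64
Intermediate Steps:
B(u) = -8 (B(u) = -5 - 3 = -8)
f(U, b) = 2 (f(U, b) = 2 + (U - U) = 2 + 0 = 2)
L = 4 (L = 2 + 2 = 4)
B(-2)*(4 + L) = -8*(4 + 4) = -8*8 = -64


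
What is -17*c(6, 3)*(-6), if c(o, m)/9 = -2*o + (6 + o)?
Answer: 0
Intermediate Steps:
c(o, m) = 54 - 9*o (c(o, m) = 9*(-2*o + (6 + o)) = 9*(6 - o) = 54 - 9*o)
-17*c(6, 3)*(-6) = -17*(54 - 9*6)*(-6) = -17*(54 - 54)*(-6) = -17*0*(-6) = 0*(-6) = 0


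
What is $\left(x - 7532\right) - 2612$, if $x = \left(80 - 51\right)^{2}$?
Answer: $-9303$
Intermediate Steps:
$x = 841$ ($x = 29^{2} = 841$)
$\left(x - 7532\right) - 2612 = \left(841 - 7532\right) - 2612 = -6691 + \left(-9601 + 6989\right) = -6691 - 2612 = -9303$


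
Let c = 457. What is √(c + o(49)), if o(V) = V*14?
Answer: 3*√127 ≈ 33.808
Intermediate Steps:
o(V) = 14*V
√(c + o(49)) = √(457 + 14*49) = √(457 + 686) = √1143 = 3*√127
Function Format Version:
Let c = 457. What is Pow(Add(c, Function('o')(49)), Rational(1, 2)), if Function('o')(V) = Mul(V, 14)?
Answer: Mul(3, Pow(127, Rational(1, 2))) ≈ 33.808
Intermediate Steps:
Function('o')(V) = Mul(14, V)
Pow(Add(c, Function('o')(49)), Rational(1, 2)) = Pow(Add(457, Mul(14, 49)), Rational(1, 2)) = Pow(Add(457, 686), Rational(1, 2)) = Pow(1143, Rational(1, 2)) = Mul(3, Pow(127, Rational(1, 2)))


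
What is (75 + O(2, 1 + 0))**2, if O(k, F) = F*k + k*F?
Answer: 6241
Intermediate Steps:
O(k, F) = 2*F*k (O(k, F) = F*k + F*k = 2*F*k)
(75 + O(2, 1 + 0))**2 = (75 + 2*(1 + 0)*2)**2 = (75 + 2*1*2)**2 = (75 + 4)**2 = 79**2 = 6241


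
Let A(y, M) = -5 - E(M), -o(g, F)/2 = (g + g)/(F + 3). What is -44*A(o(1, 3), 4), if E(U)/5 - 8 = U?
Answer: 2860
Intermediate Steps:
E(U) = 40 + 5*U
o(g, F) = -4*g/(3 + F) (o(g, F) = -2*(g + g)/(F + 3) = -2*2*g/(3 + F) = -4*g/(3 + F))
A(y, M) = -45 - 5*M (A(y, M) = -5 - (40 + 5*M) = -5 + (-40 - 5*M) = -45 - 5*M)
-44*A(o(1, 3), 4) = -44*(-45 - 5*4) = -44*(-45 - 20) = -44*(-65) = 2860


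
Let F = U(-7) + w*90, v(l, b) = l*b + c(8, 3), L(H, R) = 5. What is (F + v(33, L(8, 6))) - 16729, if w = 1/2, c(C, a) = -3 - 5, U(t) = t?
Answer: -16534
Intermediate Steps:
c(C, a) = -8
w = ½ ≈ 0.50000
v(l, b) = -8 + b*l (v(l, b) = l*b - 8 = b*l - 8 = -8 + b*l)
F = 38 (F = -7 + (½)*90 = -7 + 45 = 38)
(F + v(33, L(8, 6))) - 16729 = (38 + (-8 + 5*33)) - 16729 = (38 + (-8 + 165)) - 16729 = (38 + 157) - 16729 = 195 - 16729 = -16534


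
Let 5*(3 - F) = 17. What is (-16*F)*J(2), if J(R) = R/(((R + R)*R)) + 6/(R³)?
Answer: 32/5 ≈ 6.4000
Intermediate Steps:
F = -⅖ (F = 3 - ⅕*17 = 3 - 17/5 = -⅖ ≈ -0.40000)
J(R) = 1/(2*R) + 6/R³ (J(R) = R/(((2*R)*R)) + 6/R³ = R/((2*R²)) + 6/R³ = R*(1/(2*R²)) + 6/R³ = 1/(2*R) + 6/R³)
(-16*F)*J(2) = (-16*(-⅖))*((½)*(12 + 2²)/2³) = 32*((½)*(⅛)*(12 + 4))/5 = 32*((½)*(⅛)*16)/5 = (32/5)*1 = 32/5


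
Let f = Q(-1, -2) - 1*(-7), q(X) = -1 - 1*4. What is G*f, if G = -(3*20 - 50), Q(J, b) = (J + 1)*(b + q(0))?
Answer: -70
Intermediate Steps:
q(X) = -5 (q(X) = -1 - 4 = -5)
Q(J, b) = (1 + J)*(-5 + b) (Q(J, b) = (J + 1)*(b - 5) = (1 + J)*(-5 + b))
f = 7 (f = (-5 - 2 - 5*(-1) - 1*(-2)) - 1*(-7) = (-5 - 2 + 5 + 2) + 7 = 0 + 7 = 7)
G = -10 (G = -(60 - 50) = -1*10 = -10)
G*f = -10*7 = -70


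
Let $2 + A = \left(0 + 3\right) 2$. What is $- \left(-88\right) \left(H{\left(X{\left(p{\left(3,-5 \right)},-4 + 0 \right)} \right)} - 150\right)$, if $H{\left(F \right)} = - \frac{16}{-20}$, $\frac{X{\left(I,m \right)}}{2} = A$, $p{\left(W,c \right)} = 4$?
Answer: $- \frac{65648}{5} \approx -13130.0$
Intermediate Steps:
$A = 4$ ($A = -2 + \left(0 + 3\right) 2 = -2 + 3 \cdot 2 = -2 + 6 = 4$)
$X{\left(I,m \right)} = 8$ ($X{\left(I,m \right)} = 2 \cdot 4 = 8$)
$H{\left(F \right)} = \frac{4}{5}$ ($H{\left(F \right)} = \left(-16\right) \left(- \frac{1}{20}\right) = \frac{4}{5}$)
$- \left(-88\right) \left(H{\left(X{\left(p{\left(3,-5 \right)},-4 + 0 \right)} \right)} - 150\right) = - \left(-88\right) \left(\frac{4}{5} - 150\right) = - \frac{\left(-88\right) \left(-746\right)}{5} = \left(-1\right) \frac{65648}{5} = - \frac{65648}{5}$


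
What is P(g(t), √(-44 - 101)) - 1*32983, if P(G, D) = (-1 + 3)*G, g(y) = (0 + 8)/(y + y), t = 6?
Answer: -98945/3 ≈ -32982.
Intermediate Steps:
g(y) = 4/y (g(y) = 8/((2*y)) = 8*(1/(2*y)) = 4/y)
P(G, D) = 2*G
P(g(t), √(-44 - 101)) - 1*32983 = 2*(4/6) - 1*32983 = 2*(4*(⅙)) - 32983 = 2*(⅔) - 32983 = 4/3 - 32983 = -98945/3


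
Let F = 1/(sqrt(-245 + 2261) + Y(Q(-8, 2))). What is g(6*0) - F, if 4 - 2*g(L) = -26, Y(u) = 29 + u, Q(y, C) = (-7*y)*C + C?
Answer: 276352/18433 + 12*sqrt(14)/18433 ≈ 14.995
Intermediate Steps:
Q(y, C) = C - 7*C*y (Q(y, C) = -7*C*y + C = C - 7*C*y)
g(L) = 15 (g(L) = 2 - 1/2*(-26) = 2 + 13 = 15)
F = 1/(143 + 12*sqrt(14)) (F = 1/(sqrt(-245 + 2261) + (29 + 2*(1 - 7*(-8)))) = 1/(sqrt(2016) + (29 + 2*(1 + 56))) = 1/(12*sqrt(14) + (29 + 2*57)) = 1/(12*sqrt(14) + (29 + 114)) = 1/(12*sqrt(14) + 143) = 1/(143 + 12*sqrt(14)) ≈ 0.0053220)
g(6*0) - F = 15 - (143/18433 - 12*sqrt(14)/18433) = 15 + (-143/18433 + 12*sqrt(14)/18433) = 276352/18433 + 12*sqrt(14)/18433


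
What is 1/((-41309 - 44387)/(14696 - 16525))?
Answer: 1829/85696 ≈ 0.021343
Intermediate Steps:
1/((-41309 - 44387)/(14696 - 16525)) = 1/(-85696/(-1829)) = 1/(-85696*(-1/1829)) = 1/(85696/1829) = 1829/85696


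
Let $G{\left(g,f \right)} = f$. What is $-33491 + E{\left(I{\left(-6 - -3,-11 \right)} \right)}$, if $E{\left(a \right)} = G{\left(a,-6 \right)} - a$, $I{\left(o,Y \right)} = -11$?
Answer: $-33486$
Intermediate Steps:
$E{\left(a \right)} = -6 - a$
$-33491 + E{\left(I{\left(-6 - -3,-11 \right)} \right)} = -33491 - -5 = -33491 + \left(-6 + 11\right) = -33491 + 5 = -33486$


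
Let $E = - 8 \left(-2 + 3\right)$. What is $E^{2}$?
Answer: $64$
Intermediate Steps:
$E = -8$ ($E = \left(-8\right) 1 = -8$)
$E^{2} = \left(-8\right)^{2} = 64$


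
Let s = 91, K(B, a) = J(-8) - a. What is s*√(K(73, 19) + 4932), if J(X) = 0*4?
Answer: 1547*√17 ≈ 6378.4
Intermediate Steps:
J(X) = 0
K(B, a) = -a (K(B, a) = 0 - a = -a)
s*√(K(73, 19) + 4932) = 91*√(-1*19 + 4932) = 91*√(-19 + 4932) = 91*√4913 = 91*(17*√17) = 1547*√17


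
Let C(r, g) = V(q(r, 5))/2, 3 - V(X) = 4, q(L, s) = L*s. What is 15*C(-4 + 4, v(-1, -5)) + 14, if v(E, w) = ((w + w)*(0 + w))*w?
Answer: 13/2 ≈ 6.5000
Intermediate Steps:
V(X) = -1 (V(X) = 3 - 1*4 = 3 - 4 = -1)
v(E, w) = 2*w³ (v(E, w) = ((2*w)*w)*w = (2*w²)*w = 2*w³)
C(r, g) = -½ (C(r, g) = -1/2 = -1*½ = -½)
15*C(-4 + 4, v(-1, -5)) + 14 = 15*(-½) + 14 = -15/2 + 14 = 13/2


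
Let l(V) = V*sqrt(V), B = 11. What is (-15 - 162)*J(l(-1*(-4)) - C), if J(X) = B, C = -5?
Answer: -1947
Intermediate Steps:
l(V) = V**(3/2)
J(X) = 11
(-15 - 162)*J(l(-1*(-4)) - C) = (-15 - 162)*11 = -177*11 = -1947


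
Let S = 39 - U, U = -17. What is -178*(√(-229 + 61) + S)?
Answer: -9968 - 356*I*√42 ≈ -9968.0 - 2307.1*I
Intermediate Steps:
S = 56 (S = 39 - 1*(-17) = 39 + 17 = 56)
-178*(√(-229 + 61) + S) = -178*(√(-229 + 61) + 56) = -178*(√(-168) + 56) = -178*(2*I*√42 + 56) = -178*(56 + 2*I*√42) = -9968 - 356*I*√42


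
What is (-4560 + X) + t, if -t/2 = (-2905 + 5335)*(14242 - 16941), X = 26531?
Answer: 13139111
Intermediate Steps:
t = 13117140 (t = -2*(-2905 + 5335)*(14242 - 16941) = -4860*(-2699) = -2*(-6558570) = 13117140)
(-4560 + X) + t = (-4560 + 26531) + 13117140 = 21971 + 13117140 = 13139111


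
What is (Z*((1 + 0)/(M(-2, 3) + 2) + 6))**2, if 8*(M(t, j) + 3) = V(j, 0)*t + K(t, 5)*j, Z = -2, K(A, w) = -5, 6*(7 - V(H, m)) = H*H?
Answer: 38416/289 ≈ 132.93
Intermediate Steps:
V(H, m) = 7 - H**2/6 (V(H, m) = 7 - H*H/6 = 7 - H**2/6)
M(t, j) = -3 - 5*j/8 + t*(7 - j**2/6)/8 (M(t, j) = -3 + ((7 - j**2/6)*t - 5*j)/8 = -3 + (t*(7 - j**2/6) - 5*j)/8 = -3 + (-5*j + t*(7 - j**2/6))/8 = -3 + (-5*j/8 + t*(7 - j**2/6)/8) = -3 - 5*j/8 + t*(7 - j**2/6)/8)
(Z*((1 + 0)/(M(-2, 3) + 2) + 6))**2 = (-2*((1 + 0)/((-3 - 5/8*3 - 1/48*(-2)*(-42 + 3**2)) + 2) + 6))**2 = (-2*(1/((-3 - 15/8 - 1/48*(-2)*(-42 + 9)) + 2) + 6))**2 = (-2*(1/((-3 - 15/8 - 1/48*(-2)*(-33)) + 2) + 6))**2 = (-2*(1/((-3 - 15/8 - 11/8) + 2) + 6))**2 = (-2*(1/(-25/4 + 2) + 6))**2 = (-2*(1/(-17/4) + 6))**2 = (-2*(1*(-4/17) + 6))**2 = (-2*(-4/17 + 6))**2 = (-2*98/17)**2 = (-196/17)**2 = 38416/289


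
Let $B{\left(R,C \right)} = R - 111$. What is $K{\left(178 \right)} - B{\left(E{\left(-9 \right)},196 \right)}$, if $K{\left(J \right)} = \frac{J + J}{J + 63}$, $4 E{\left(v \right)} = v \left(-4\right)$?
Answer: $\frac{24938}{241} \approx 103.48$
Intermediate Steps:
$E{\left(v \right)} = - v$ ($E{\left(v \right)} = \frac{v \left(-4\right)}{4} = \frac{\left(-4\right) v}{4} = - v$)
$K{\left(J \right)} = \frac{2 J}{63 + J}$
$B{\left(R,C \right)} = -111 + R$
$K{\left(178 \right)} - B{\left(E{\left(-9 \right)},196 \right)} = 2 \cdot 178 \frac{1}{63 + 178} - \left(-111 - -9\right) = 2 \cdot 178 \cdot \frac{1}{241} - \left(-111 + 9\right) = 2 \cdot 178 \cdot \frac{1}{241} - -102 = \frac{356}{241} + 102 = \frac{24938}{241}$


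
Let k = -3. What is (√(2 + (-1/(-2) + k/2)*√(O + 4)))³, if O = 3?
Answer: (2 - √7)^(3/2) ≈ -0.51892*I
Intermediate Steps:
(√(2 + (-1/(-2) + k/2)*√(O + 4)))³ = (√(2 + (-1/(-2) - 3/2)*√(3 + 4)))³ = (√(2 + (-1*(-½) - 3*½)*√7))³ = (√(2 + (½ - 3/2)*√7))³ = (√(2 - √7))³ = (2 - √7)^(3/2)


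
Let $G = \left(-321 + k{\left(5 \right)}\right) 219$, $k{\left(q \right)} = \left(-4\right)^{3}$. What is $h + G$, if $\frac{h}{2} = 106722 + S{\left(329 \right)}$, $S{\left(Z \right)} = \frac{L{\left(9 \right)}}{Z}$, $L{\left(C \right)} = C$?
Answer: $\frac{42483459}{329} \approx 1.2913 \cdot 10^{5}$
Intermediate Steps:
$k{\left(q \right)} = -64$
$S{\left(Z \right)} = \frac{9}{Z}$
$G = -84315$ ($G = \left(-321 - 64\right) 219 = \left(-385\right) 219 = -84315$)
$h = \frac{70223094}{329}$ ($h = 2 \left(106722 + \frac{9}{329}\right) = 2 \cdot \frac{35111547}{329} = \frac{70223094}{329} \approx 2.1344 \cdot 10^{5}$)
$h + G = \frac{70223094}{329} - 84315 = \frac{42483459}{329}$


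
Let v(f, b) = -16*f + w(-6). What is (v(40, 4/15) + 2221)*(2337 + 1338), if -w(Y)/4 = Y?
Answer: 5898375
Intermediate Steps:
w(Y) = -4*Y
v(f, b) = 24 - 16*f (v(f, b) = -16*f - 4*(-6) = -16*f + 24 = 24 - 16*f)
(v(40, 4/15) + 2221)*(2337 + 1338) = ((24 - 16*40) + 2221)*(2337 + 1338) = ((24 - 640) + 2221)*3675 = (-616 + 2221)*3675 = 1605*3675 = 5898375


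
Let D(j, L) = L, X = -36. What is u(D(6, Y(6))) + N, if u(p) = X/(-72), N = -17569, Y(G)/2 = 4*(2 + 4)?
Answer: -35137/2 ≈ -17569.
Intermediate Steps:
Y(G) = 48 (Y(G) = 2*(4*(2 + 4)) = 2*(4*6) = 2*24 = 48)
u(p) = 1/2 (u(p) = -36/(-72) = -36*(-1/72) = 1/2)
u(D(6, Y(6))) + N = 1/2 - 17569 = -35137/2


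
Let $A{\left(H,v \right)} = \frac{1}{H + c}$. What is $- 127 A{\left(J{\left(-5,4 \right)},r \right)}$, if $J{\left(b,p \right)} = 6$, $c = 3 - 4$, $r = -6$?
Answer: $- \frac{127}{5} \approx -25.4$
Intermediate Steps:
$c = -1$
$A{\left(H,v \right)} = \frac{1}{-1 + H}$ ($A{\left(H,v \right)} = \frac{1}{H - 1} = \frac{1}{-1 + H}$)
$- 127 A{\left(J{\left(-5,4 \right)},r \right)} = - \frac{127}{-1 + 6} = - \frac{127}{5}$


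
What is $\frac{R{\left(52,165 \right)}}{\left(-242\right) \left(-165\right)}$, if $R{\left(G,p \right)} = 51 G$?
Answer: $\frac{442}{6655} \approx 0.066416$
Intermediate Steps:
$\frac{R{\left(52,165 \right)}}{\left(-242\right) \left(-165\right)} = \frac{51 \cdot 52}{\left(-242\right) \left(-165\right)} = \frac{2652}{39930} = 2652 \cdot \frac{1}{39930} = \frac{442}{6655}$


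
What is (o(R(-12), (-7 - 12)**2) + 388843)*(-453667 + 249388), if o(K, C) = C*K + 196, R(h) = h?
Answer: -78587561253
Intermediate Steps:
o(K, C) = 196 + C*K
(o(R(-12), (-7 - 12)**2) + 388843)*(-453667 + 249388) = ((196 + (-7 - 12)**2*(-12)) + 388843)*(-453667 + 249388) = ((196 + (-19)**2*(-12)) + 388843)*(-204279) = ((196 + 361*(-12)) + 388843)*(-204279) = ((196 - 4332) + 388843)*(-204279) = (-4136 + 388843)*(-204279) = 384707*(-204279) = -78587561253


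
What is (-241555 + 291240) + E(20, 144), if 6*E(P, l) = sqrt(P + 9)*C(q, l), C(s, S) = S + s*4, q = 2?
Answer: 49685 + 76*sqrt(29)/3 ≈ 49821.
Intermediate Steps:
C(s, S) = S + 4*s
E(P, l) = sqrt(9 + P)*(8 + l)/6 (E(P, l) = (sqrt(P + 9)*(l + 4*2))/6 = (sqrt(9 + P)*(l + 8))/6 = (sqrt(9 + P)*(8 + l))/6 = sqrt(9 + P)*(8 + l)/6)
(-241555 + 291240) + E(20, 144) = (-241555 + 291240) + sqrt(9 + 20)*(8 + 144)/6 = 49685 + (1/6)*sqrt(29)*152 = 49685 + 76*sqrt(29)/3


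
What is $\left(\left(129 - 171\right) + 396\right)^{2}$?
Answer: $125316$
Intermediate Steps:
$\left(\left(129 - 171\right) + 396\right)^{2} = \left(-42 + 396\right)^{2} = 354^{2} = 125316$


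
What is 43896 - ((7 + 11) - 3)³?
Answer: 40521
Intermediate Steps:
43896 - ((7 + 11) - 3)³ = 43896 - (18 - 3)³ = 43896 - 1*15³ = 43896 - 1*3375 = 43896 - 3375 = 40521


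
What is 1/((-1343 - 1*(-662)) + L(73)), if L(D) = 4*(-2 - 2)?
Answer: -1/697 ≈ -0.0014347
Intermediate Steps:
L(D) = -16 (L(D) = 4*(-4) = -16)
1/((-1343 - 1*(-662)) + L(73)) = 1/((-1343 - 1*(-662)) - 16) = 1/((-1343 + 662) - 16) = 1/(-681 - 16) = 1/(-697) = -1/697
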